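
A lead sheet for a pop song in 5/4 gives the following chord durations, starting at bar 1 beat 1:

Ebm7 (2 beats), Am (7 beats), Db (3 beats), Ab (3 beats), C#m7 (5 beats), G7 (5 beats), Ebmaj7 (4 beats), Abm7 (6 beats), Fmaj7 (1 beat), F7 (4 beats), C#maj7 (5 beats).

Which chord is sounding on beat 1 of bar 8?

Beat 1 of bar 8 is beat (8−1)×5 + 1 = 36 overall.
Running totals: Ebm7 ends at 2, Am ends at 9, Db ends at 12, Ab ends at 15, C#m7 ends at 20, G7 ends at 25, Ebmaj7 ends at 29, Abm7 ends at 35, Fmaj7 ends at 36.
Beat 36 falls within Fmaj7.

Fmaj7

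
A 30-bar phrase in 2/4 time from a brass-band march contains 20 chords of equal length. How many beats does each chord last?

30 bars × 2 beats/bar = 60 beats total.
60 beats ÷ 20 chords = 3 beats per chord.
(That is a dotted half note.)

3 beats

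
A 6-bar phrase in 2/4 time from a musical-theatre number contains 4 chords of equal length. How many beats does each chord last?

3 beats

6 bars × 2 beats/bar = 12 beats total.
12 beats ÷ 4 chords = 3 beats per chord.
(That is a dotted half note.)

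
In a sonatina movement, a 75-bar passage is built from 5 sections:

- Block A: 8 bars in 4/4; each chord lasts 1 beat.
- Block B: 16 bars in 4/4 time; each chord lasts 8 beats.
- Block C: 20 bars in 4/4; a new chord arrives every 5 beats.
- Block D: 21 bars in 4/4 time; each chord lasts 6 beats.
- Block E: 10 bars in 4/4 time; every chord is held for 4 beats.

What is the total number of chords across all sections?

80 chords

A has 32 beats and chords last 1 each, so 32 chords.
B has 64 beats and chords last 8 each, so 8 chords.
C has 80 beats and chords last 5 each, so 16 chords.
D has 84 beats and chords last 6 each, so 14 chords.
E has 40 beats and chords last 4 each, so 10 chords.
Total: 32 + 8 + 16 + 14 + 10 = 80.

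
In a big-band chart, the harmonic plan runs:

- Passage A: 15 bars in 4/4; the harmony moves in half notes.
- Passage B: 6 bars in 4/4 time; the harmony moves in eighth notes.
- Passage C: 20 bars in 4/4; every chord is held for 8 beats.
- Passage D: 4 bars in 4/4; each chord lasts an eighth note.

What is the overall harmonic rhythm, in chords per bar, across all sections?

8/3 chords per bar

A: 15 × 4 = 60 beats ÷ 2 = 30 chords.
B: 6 × 4 = 24 beats ÷ 0.5 = 48 chords.
C: 20 × 4 = 80 beats ÷ 8 = 10 chords.
D: 4 × 4 = 16 beats ÷ 0.5 = 32 chords.
Overall: 120 chords over 45 bars → 120/45 = 8/3 chords per bar.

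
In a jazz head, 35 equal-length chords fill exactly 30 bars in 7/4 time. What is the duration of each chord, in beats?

30 bars × 7 beats/bar = 210 beats total.
210 beats ÷ 35 chords = 6 beats per chord.

6 beats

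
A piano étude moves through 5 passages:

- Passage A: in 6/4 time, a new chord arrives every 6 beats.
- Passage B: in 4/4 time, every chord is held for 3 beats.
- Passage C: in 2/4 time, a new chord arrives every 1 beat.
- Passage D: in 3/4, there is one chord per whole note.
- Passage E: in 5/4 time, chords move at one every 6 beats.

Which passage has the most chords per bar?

Passage C

A: 6 beats/bar ÷ 6 beats/chord = 1 chord/bar.
B: 4 beats/bar ÷ 3 beats/chord = 4/3 chords/bar.
C: 2 beats/bar ÷ 1 beat/chord = 2 chords/bar.
D: 3 beats/bar ÷ 4 beats/chord = 0.75 chords/bar.
E: 5 beats/bar ÷ 6 beats/chord = 5/6 chords/bar.
Fastest is C at 2 chords/bar.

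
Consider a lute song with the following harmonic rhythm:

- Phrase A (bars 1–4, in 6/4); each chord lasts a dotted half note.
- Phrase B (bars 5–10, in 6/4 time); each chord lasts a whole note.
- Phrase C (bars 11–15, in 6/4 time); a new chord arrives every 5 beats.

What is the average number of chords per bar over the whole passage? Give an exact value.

A: 4 bars of 6 beats is 24 beats; at 3 beats each that's 8 chords.
B: 6 bars of 6 beats is 36 beats; at 4 beats each that's 9 chords.
C: 5 bars of 6 beats is 30 beats; at 5 beats each that's 6 chords.
Overall: 23 chords over 15 bars → 23/15 = 23/15 chords per bar.

23/15 chords per bar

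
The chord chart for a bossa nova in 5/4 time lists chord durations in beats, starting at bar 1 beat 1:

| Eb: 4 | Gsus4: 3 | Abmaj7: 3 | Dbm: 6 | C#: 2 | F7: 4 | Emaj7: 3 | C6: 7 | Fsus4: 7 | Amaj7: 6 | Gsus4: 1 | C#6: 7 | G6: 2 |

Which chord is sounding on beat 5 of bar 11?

G6

Beat 5 of bar 11 is beat (11−1)×5 + 5 = 55 overall.
Running totals: Eb ends at 4, Gsus4 ends at 7, Abmaj7 ends at 10, Dbm ends at 16, C# ends at 18, F7 ends at 22, Emaj7 ends at 25, C6 ends at 32, Fsus4 ends at 39, Amaj7 ends at 45, Gsus4 ends at 46, C#6 ends at 53, G6 ends at 55.
Beat 55 falls within G6.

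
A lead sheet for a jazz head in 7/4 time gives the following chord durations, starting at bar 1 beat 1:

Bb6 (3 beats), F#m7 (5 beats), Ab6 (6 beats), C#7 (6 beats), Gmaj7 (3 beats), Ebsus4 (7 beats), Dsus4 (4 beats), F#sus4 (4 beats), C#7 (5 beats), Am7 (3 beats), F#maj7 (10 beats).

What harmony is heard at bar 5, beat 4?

Dsus4

Beat 4 of bar 5 is beat (5−1)×7 + 4 = 32 overall.
Running totals: Bb6 ends at 3, F#m7 ends at 8, Ab6 ends at 14, C#7 ends at 20, Gmaj7 ends at 23, Ebsus4 ends at 30, Dsus4 ends at 34.
Beat 32 falls within Dsus4.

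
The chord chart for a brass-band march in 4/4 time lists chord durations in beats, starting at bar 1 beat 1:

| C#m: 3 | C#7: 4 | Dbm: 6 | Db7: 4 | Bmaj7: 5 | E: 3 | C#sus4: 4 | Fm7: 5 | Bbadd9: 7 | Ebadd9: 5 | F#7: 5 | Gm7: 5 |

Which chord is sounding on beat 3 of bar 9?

Beat 3 of bar 9 is beat (9−1)×4 + 3 = 35 overall.
Running totals: C#m ends at 3, C#7 ends at 7, Dbm ends at 13, Db7 ends at 17, Bmaj7 ends at 22, E ends at 25, C#sus4 ends at 29, Fm7 ends at 34, Bbadd9 ends at 41.
Beat 35 falls within Bbadd9.

Bbadd9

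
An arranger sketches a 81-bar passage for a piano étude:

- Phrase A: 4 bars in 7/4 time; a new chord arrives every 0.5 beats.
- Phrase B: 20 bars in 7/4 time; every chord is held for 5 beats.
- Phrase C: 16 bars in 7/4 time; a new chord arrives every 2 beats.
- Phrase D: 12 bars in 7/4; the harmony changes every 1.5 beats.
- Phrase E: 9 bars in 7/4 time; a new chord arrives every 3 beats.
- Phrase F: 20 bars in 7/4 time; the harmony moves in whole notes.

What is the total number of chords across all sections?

A has 28 beats and chords last 0.5 each, so 56 chords.
B has 140 beats and chords last 5 each, so 28 chords.
C has 112 beats and chords last 2 each, so 56 chords.
D has 84 beats and chords last 1.5 each, so 56 chords.
E has 63 beats and chords last 3 each, so 21 chords.
F has 140 beats and chords last 4 each, so 35 chords.
Total: 56 + 28 + 56 + 56 + 21 + 35 = 252.

252 chords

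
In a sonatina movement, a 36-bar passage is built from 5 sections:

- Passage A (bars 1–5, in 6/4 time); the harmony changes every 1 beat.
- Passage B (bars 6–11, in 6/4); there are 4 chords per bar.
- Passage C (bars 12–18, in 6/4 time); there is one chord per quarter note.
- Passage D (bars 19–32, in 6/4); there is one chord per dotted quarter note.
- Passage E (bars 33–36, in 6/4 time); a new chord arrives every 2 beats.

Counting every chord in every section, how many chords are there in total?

164 chords

A has 30 beats and chords last 1 each, so 30 chords.
B has 36 beats and chords last 1.5 each, so 24 chords.
C has 42 beats and chords last 1 each, so 42 chords.
D has 84 beats and chords last 1.5 each, so 56 chords.
E has 24 beats and chords last 2 each, so 12 chords.
Total: 30 + 24 + 42 + 56 + 12 = 164.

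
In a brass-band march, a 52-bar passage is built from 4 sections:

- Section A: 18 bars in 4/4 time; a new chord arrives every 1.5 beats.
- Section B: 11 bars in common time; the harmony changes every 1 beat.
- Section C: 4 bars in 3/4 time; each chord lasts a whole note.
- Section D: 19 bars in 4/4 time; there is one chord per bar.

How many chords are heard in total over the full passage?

A: 18·4 = 72 beats, 72/1.5 = 48 chords.
B: 11·4 = 44 beats, 44/1 = 44 chords.
C: 4·3 = 12 beats, 12/4 = 3 chords.
D: 19·4 = 76 beats, 76/4 = 19 chords.
Total: 48 + 44 + 3 + 19 = 114.

114 chords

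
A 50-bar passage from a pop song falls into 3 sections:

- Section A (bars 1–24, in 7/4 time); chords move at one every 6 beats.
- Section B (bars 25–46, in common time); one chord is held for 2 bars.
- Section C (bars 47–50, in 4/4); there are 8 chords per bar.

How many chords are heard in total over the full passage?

71 chords

A has 168 beats and chords last 6 each, so 28 chords.
B has 88 beats and chords last 8 each, so 11 chords.
C has 16 beats and chords last 0.5 each, so 32 chords.
Total: 28 + 11 + 32 = 71.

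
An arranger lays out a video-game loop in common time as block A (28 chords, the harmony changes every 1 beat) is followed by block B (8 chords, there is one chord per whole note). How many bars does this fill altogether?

A: 28 × 1 = 28 beats = 7 bars.
B: 8 × 4 = 32 beats = 8 bars.
Total: 7 + 8 = 15 bars.

15 bars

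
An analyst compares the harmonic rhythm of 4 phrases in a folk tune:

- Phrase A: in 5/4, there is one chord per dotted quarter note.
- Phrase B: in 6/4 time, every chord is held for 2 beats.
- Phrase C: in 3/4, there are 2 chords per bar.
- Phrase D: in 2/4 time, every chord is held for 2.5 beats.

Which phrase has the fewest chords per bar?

Phrase D

A: 5 beats/bar ÷ 1.5 beats/chord = 10/3 chords/bar.
B: 6 beats/bar ÷ 2 beats/chord = 3 chords/bar.
C: 3 beats/bar ÷ 1.5 beats/chord = 2 chords/bar.
D: 2 beats/bar ÷ 2.5 beats/chord = 0.8 chords/bar.
Slowest is D at 0.8 chords/bar.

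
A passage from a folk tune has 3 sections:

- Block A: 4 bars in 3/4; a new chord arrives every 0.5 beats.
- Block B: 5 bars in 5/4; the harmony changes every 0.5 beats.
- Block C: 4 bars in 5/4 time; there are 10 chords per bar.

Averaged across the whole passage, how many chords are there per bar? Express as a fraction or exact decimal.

A: 4 × 3 = 12 beats ÷ 0.5 = 24 chords.
B: 5 × 5 = 25 beats ÷ 0.5 = 50 chords.
C: 4 × 5 = 20 beats ÷ 0.5 = 40 chords.
Overall: 114 chords over 13 bars → 114/13 = 114/13 chords per bar.

114/13 chords per bar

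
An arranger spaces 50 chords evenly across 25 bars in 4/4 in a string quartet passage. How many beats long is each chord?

25 bars × 4 beats/bar = 100 beats total.
100 beats ÷ 50 chords = 2 beats per chord.
(That is a half note.)

2 beats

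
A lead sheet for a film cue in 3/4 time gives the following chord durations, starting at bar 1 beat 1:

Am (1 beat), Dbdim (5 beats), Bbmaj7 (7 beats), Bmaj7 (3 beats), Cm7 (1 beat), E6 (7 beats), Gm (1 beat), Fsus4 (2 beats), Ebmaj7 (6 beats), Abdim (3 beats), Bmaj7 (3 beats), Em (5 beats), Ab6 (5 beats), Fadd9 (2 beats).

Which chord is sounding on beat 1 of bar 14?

Em

Beat 1 of bar 14 is beat (14−1)×3 + 1 = 40 overall.
Running totals: Am ends at 1, Dbdim ends at 6, Bbmaj7 ends at 13, Bmaj7 ends at 16, Cm7 ends at 17, E6 ends at 24, Gm ends at 25, Fsus4 ends at 27, Ebmaj7 ends at 33, Abdim ends at 36, Bmaj7 ends at 39, Em ends at 44.
Beat 40 falls within Em.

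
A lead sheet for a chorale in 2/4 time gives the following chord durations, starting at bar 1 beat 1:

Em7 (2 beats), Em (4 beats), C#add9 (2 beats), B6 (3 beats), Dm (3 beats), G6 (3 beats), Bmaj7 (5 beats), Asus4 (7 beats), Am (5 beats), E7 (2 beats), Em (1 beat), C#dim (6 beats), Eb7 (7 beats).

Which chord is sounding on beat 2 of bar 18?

Beat 2 of bar 18 is beat (18−1)×2 + 2 = 36 overall.
Running totals: Em7 ends at 2, Em ends at 6, C#add9 ends at 8, B6 ends at 11, Dm ends at 14, G6 ends at 17, Bmaj7 ends at 22, Asus4 ends at 29, Am ends at 34, E7 ends at 36.
Beat 36 falls within E7.

E7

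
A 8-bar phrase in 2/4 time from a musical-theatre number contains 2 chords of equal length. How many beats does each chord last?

8 bars × 2 beats/bar = 16 beats total.
16 beats ÷ 2 chords = 8 beats per chord.

8 beats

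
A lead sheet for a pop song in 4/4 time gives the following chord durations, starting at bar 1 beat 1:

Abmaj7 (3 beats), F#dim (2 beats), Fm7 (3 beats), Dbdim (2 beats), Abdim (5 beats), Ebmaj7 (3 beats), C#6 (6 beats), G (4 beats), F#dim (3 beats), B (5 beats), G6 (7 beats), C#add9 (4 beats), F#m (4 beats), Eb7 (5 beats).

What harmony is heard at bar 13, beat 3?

F#m

Beat 3 of bar 13 is beat (13−1)×4 + 3 = 51 overall.
Running totals: Abmaj7 ends at 3, F#dim ends at 5, Fm7 ends at 8, Dbdim ends at 10, Abdim ends at 15, Ebmaj7 ends at 18, C#6 ends at 24, G ends at 28, F#dim ends at 31, B ends at 36, G6 ends at 43, C#add9 ends at 47, F#m ends at 51.
Beat 51 falls within F#m.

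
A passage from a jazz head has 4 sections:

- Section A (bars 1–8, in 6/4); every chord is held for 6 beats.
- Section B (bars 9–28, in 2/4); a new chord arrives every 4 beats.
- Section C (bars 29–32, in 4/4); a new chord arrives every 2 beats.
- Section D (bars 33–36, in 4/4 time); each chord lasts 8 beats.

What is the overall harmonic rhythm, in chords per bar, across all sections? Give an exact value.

A: 8 bars of 6 beats is 48 beats; at 6 beats each that's 8 chords.
B: 20 bars of 2 beats is 40 beats; at 4 beats each that's 10 chords.
C: 4 bars of 4 beats is 16 beats; at 2 beats each that's 8 chords.
D: 4 bars of 4 beats is 16 beats; at 8 beats each that's 2 chords.
Overall: 28 chords over 36 bars → 28/36 = 7/9 chords per bar.

7/9 chords per bar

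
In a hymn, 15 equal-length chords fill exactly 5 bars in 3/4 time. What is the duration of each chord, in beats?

5 bars × 3 beats/bar = 15 beats total.
15 beats ÷ 15 chords = 1 beats per chord.
(That is a quarter note.)

1 beat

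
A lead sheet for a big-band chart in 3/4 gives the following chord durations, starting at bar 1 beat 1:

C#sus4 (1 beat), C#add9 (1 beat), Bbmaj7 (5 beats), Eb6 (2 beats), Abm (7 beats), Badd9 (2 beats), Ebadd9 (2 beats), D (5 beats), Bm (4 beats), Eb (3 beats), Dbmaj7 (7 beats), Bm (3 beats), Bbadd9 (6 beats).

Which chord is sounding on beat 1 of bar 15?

Beat 1 of bar 15 is beat (15−1)×3 + 1 = 43 overall.
Running totals: C#sus4 ends at 1, C#add9 ends at 2, Bbmaj7 ends at 7, Eb6 ends at 9, Abm ends at 16, Badd9 ends at 18, Ebadd9 ends at 20, D ends at 25, Bm ends at 29, Eb ends at 32, Dbmaj7 ends at 39, Bm ends at 42, Bbadd9 ends at 48.
Beat 43 falls within Bbadd9.

Bbadd9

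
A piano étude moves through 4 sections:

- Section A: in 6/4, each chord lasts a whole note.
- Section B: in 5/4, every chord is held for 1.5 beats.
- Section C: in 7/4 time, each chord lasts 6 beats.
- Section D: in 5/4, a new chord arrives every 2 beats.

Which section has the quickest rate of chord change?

Section B

A: each chord is 4 beats in 6/4, so 1.5 per bar.
B: each chord is 1.5 beats in 5/4, so 10/3 per bar.
C: each chord is 6 beats in 7/4, so 7/6 per bar.
D: each chord is 2 beats in 5/4, so 2.5 per bar.
Fastest is B at 10/3 chords/bar.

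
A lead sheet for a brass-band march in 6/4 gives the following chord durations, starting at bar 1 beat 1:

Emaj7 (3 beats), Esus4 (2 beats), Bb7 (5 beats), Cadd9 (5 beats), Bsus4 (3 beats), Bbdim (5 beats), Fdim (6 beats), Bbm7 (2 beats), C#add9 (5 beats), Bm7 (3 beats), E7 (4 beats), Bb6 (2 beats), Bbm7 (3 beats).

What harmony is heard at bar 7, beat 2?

Beat 2 of bar 7 is beat (7−1)×6 + 2 = 38 overall.
Running totals: Emaj7 ends at 3, Esus4 ends at 5, Bb7 ends at 10, Cadd9 ends at 15, Bsus4 ends at 18, Bbdim ends at 23, Fdim ends at 29, Bbm7 ends at 31, C#add9 ends at 36, Bm7 ends at 39.
Beat 38 falls within Bm7.

Bm7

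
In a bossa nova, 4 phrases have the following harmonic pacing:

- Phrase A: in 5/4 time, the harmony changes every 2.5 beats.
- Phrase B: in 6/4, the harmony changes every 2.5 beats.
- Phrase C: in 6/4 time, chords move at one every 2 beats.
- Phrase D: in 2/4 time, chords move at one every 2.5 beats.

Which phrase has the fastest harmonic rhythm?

A: 5/2.5 = 2 chords/bar.
B: 6/2.5 = 2.4 chords/bar.
C: 6/2 = 3 chords/bar.
D: 2/2.5 = 0.8 chords/bar.
Fastest is C at 3 chords/bar.

Phrase C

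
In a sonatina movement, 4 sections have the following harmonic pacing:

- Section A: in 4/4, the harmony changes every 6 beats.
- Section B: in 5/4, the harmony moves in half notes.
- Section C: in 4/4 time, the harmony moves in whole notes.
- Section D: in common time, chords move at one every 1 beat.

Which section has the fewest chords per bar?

Section A

A: 4/6 = 2/3 chords/bar.
B: 5/2 = 2.5 chords/bar.
C: 4/4 = 1 chord/bar.
D: 4/1 = 4 chords/bar.
Slowest is A at 2/3 chords/bar.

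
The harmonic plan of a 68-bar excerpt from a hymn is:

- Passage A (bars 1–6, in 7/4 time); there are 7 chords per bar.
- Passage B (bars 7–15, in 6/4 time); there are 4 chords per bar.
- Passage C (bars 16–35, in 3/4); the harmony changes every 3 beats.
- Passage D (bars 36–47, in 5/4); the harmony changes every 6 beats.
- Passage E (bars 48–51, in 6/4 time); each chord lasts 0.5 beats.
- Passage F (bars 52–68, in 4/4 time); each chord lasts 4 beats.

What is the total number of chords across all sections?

A: 6 bars × 7 beats = 42 beats; 1 beat/chord → 42 chords.
B: 9 bars × 6 beats = 54 beats; 1.5 beats/chord → 36 chords.
C: 20 bars × 3 beats = 60 beats; 3 beats/chord → 20 chords.
D: 12 bars × 5 beats = 60 beats; 6 beats/chord → 10 chords.
E: 4 bars × 6 beats = 24 beats; 0.5 beats/chord → 48 chords.
F: 17 bars × 4 beats = 68 beats; 4 beats/chord → 17 chords.
Total: 42 + 36 + 20 + 10 + 48 + 17 = 173.

173 chords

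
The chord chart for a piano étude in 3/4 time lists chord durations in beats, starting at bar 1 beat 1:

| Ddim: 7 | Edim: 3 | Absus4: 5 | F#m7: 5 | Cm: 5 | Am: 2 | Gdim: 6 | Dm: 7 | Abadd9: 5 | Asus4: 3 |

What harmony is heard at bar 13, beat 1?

Dm

Beat 1 of bar 13 is beat (13−1)×3 + 1 = 37 overall.
Running totals: Ddim ends at 7, Edim ends at 10, Absus4 ends at 15, F#m7 ends at 20, Cm ends at 25, Am ends at 27, Gdim ends at 33, Dm ends at 40.
Beat 37 falls within Dm.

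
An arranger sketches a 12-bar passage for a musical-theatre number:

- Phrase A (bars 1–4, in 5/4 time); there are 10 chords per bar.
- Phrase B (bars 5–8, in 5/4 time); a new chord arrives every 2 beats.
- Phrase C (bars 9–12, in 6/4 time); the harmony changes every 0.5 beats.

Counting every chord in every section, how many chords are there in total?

A: 4 bars × 5 beats = 20 beats; 0.5 beats/chord → 40 chords.
B: 4 bars × 5 beats = 20 beats; 2 beats/chord → 10 chords.
C: 4 bars × 6 beats = 24 beats; 0.5 beats/chord → 48 chords.
Total: 40 + 10 + 48 = 98.

98 chords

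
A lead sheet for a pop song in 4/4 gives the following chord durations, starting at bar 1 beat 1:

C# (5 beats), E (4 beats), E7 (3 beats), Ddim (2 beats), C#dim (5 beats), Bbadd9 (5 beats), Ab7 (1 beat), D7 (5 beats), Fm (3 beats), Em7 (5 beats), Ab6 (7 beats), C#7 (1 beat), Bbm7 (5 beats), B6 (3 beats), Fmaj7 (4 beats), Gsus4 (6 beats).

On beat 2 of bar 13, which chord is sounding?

Beat 2 of bar 13 is beat (13−1)×4 + 2 = 50 overall.
Running totals: C# ends at 5, E ends at 9, E7 ends at 12, Ddim ends at 14, C#dim ends at 19, Bbadd9 ends at 24, Ab7 ends at 25, D7 ends at 30, Fm ends at 33, Em7 ends at 38, Ab6 ends at 45, C#7 ends at 46, Bbm7 ends at 51.
Beat 50 falls within Bbm7.

Bbm7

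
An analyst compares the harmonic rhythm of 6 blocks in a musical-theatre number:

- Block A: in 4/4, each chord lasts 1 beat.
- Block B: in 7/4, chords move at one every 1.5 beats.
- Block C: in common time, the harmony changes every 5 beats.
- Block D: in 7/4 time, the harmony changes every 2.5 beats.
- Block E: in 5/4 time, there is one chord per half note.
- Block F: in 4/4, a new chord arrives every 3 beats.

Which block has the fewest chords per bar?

Block C

A: each chord is 1 beat in 4/4, so 4 per bar.
B: each chord is 1.5 beats in 7/4, so 14/3 per bar.
C: each chord is 5 beats in 4/4, so 0.8 per bar.
D: each chord is 2.5 beats in 7/4, so 2.8 per bar.
E: each chord is 2 beats in 5/4, so 2.5 per bar.
F: each chord is 3 beats in 4/4, so 4/3 per bar.
Slowest is C at 0.8 chords/bar.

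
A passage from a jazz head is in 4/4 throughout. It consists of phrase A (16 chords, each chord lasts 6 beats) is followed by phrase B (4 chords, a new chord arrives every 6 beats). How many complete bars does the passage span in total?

A: 16 × 6 = 96 beats = 24 bars.
B: 4 × 6 = 24 beats = 6 bars.
Total: 24 + 6 = 30 bars.

30 bars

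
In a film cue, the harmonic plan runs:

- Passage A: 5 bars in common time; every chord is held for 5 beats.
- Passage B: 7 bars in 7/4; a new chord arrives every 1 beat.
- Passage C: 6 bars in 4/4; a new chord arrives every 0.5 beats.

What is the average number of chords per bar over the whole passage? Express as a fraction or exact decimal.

A: 5 bars of 4 beats is 20 beats; at 5 beats each that's 4 chords.
B: 7 bars of 7 beats is 49 beats; at 1 beat each that's 49 chords.
C: 6 bars of 4 beats is 24 beats; at 0.5 beats each that's 48 chords.
Overall: 101 chords over 18 bars → 101/18 = 101/18 chords per bar.

101/18 chords per bar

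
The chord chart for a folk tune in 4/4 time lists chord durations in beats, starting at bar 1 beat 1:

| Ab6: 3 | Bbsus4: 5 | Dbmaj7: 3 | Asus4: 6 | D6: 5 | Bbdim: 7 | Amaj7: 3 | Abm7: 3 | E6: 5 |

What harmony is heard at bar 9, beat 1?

Beat 1 of bar 9 is beat (9−1)×4 + 1 = 33 overall.
Running totals: Ab6 ends at 3, Bbsus4 ends at 8, Dbmaj7 ends at 11, Asus4 ends at 17, D6 ends at 22, Bbdim ends at 29, Amaj7 ends at 32, Abm7 ends at 35.
Beat 33 falls within Abm7.

Abm7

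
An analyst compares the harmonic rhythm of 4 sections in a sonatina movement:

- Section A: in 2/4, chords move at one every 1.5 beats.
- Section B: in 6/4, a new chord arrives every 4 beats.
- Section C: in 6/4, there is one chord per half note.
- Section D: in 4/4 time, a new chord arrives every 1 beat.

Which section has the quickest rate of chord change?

Section D

A: each chord is 1.5 beats in 2/4, so 4/3 per bar.
B: each chord is 4 beats in 6/4, so 1.5 per bar.
C: each chord is 2 beats in 6/4, so 3 per bar.
D: each chord is 1 beat in 4/4, so 4 per bar.
Fastest is D at 4 chords/bar.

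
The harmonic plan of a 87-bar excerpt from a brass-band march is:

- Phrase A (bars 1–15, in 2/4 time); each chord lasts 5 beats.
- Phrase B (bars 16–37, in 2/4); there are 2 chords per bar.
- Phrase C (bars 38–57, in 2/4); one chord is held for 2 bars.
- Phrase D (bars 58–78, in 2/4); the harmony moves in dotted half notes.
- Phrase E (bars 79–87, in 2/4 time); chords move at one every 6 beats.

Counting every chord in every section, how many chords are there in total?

A: 15·2 = 30 beats, 30/5 = 6 chords.
B: 22·2 = 44 beats, 44/1 = 44 chords.
C: 20·2 = 40 beats, 40/4 = 10 chords.
D: 21·2 = 42 beats, 42/3 = 14 chords.
E: 9·2 = 18 beats, 18/6 = 3 chords.
Total: 6 + 44 + 10 + 14 + 3 = 77.

77 chords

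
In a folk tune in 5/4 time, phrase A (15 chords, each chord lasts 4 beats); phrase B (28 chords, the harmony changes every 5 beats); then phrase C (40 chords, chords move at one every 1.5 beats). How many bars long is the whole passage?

A: 15 × 4 = 60 beats = 12 bars.
B: 28 × 5 = 140 beats = 28 bars.
C: 40 × 1.5 = 60 beats = 12 bars.
Total: 12 + 28 + 12 = 52 bars.

52 bars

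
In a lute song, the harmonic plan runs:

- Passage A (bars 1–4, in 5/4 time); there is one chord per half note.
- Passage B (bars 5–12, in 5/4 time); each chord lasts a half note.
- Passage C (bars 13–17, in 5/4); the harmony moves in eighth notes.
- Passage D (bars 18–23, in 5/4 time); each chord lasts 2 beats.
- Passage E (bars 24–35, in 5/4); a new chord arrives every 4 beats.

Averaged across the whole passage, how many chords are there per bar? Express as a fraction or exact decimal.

A: 4 × 5 = 20 beats ÷ 2 = 10 chords.
B: 8 × 5 = 40 beats ÷ 2 = 20 chords.
C: 5 × 5 = 25 beats ÷ 0.5 = 50 chords.
D: 6 × 5 = 30 beats ÷ 2 = 15 chords.
E: 12 × 5 = 60 beats ÷ 4 = 15 chords.
Overall: 110 chords over 35 bars → 110/35 = 22/7 chords per bar.

22/7 chords per bar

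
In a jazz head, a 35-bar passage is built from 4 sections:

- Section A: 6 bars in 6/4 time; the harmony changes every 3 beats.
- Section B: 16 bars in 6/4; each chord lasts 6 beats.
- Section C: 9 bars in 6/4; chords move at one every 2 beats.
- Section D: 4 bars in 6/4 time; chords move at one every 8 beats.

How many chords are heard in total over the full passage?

A: 6 bars × 6 beats = 36 beats; 3 beats/chord → 12 chords.
B: 16 bars × 6 beats = 96 beats; 6 beats/chord → 16 chords.
C: 9 bars × 6 beats = 54 beats; 2 beats/chord → 27 chords.
D: 4 bars × 6 beats = 24 beats; 8 beats/chord → 3 chords.
Total: 12 + 16 + 27 + 3 = 58.

58 chords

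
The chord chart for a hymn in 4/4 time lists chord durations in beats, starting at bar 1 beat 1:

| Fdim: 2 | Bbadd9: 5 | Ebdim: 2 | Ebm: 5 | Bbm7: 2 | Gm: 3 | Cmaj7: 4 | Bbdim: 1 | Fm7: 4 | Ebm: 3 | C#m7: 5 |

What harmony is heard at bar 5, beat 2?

Beat 2 of bar 5 is beat (5−1)×4 + 2 = 18 overall.
Running totals: Fdim ends at 2, Bbadd9 ends at 7, Ebdim ends at 9, Ebm ends at 14, Bbm7 ends at 16, Gm ends at 19.
Beat 18 falls within Gm.

Gm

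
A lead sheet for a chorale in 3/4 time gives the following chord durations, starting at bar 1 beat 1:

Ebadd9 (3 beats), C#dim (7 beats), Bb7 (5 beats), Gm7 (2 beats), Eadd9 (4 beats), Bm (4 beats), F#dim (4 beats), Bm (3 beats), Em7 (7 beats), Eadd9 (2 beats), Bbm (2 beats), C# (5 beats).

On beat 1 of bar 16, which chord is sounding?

C#

Beat 1 of bar 16 is beat (16−1)×3 + 1 = 46 overall.
Running totals: Ebadd9 ends at 3, C#dim ends at 10, Bb7 ends at 15, Gm7 ends at 17, Eadd9 ends at 21, Bm ends at 25, F#dim ends at 29, Bm ends at 32, Em7 ends at 39, Eadd9 ends at 41, Bbm ends at 43, C# ends at 48.
Beat 46 falls within C#.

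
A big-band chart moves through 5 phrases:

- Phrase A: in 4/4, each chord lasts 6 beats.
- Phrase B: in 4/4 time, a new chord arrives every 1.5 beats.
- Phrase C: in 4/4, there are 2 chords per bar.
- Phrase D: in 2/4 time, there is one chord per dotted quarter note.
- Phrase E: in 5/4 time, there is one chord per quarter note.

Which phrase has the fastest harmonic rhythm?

Phrase E

A: each chord is 6 beats in 4/4, so 2/3 per bar.
B: each chord is 1.5 beats in 4/4, so 8/3 per bar.
C: each chord is 2 beats in 4/4, so 2 per bar.
D: each chord is 1.5 beats in 2/4, so 4/3 per bar.
E: each chord is 1 beat in 5/4, so 5 per bar.
Fastest is E at 5 chords/bar.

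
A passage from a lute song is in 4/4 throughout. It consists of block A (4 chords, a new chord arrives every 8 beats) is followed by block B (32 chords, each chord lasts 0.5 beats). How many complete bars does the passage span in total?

A: 4 × 8 = 32 beats = 8 bars.
B: 32 × 0.5 = 16 beats = 4 bars.
Total: 8 + 4 = 12 bars.

12 bars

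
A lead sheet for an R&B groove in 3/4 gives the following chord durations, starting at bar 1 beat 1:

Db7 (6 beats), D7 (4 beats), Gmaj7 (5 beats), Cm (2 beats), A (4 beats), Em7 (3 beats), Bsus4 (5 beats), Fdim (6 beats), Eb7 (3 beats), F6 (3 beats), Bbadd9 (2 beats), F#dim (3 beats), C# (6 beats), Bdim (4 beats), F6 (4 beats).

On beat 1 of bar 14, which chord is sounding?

F6

Beat 1 of bar 14 is beat (14−1)×3 + 1 = 40 overall.
Running totals: Db7 ends at 6, D7 ends at 10, Gmaj7 ends at 15, Cm ends at 17, A ends at 21, Em7 ends at 24, Bsus4 ends at 29, Fdim ends at 35, Eb7 ends at 38, F6 ends at 41.
Beat 40 falls within F6.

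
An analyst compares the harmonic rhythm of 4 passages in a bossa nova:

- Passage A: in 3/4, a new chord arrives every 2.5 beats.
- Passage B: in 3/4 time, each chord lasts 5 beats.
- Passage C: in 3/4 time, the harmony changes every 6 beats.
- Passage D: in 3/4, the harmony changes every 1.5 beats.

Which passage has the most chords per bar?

A: 3 beats/bar ÷ 2.5 beats/chord = 1.2 chords/bar.
B: 3 beats/bar ÷ 5 beats/chord = 0.6 chords/bar.
C: 3 beats/bar ÷ 6 beats/chord = 0.5 chords/bar.
D: 3 beats/bar ÷ 1.5 beats/chord = 2 chords/bar.
Fastest is D at 2 chords/bar.

Passage D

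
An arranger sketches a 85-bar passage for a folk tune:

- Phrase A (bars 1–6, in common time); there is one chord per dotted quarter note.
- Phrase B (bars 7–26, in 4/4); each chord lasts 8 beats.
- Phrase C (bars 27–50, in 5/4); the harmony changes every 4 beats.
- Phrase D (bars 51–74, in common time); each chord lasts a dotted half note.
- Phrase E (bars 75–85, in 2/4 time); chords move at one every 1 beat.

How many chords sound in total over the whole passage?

A: 6 bars × 4 beats = 24 beats; 1.5 beats/chord → 16 chords.
B: 20 bars × 4 beats = 80 beats; 8 beats/chord → 10 chords.
C: 24 bars × 5 beats = 120 beats; 4 beats/chord → 30 chords.
D: 24 bars × 4 beats = 96 beats; 3 beats/chord → 32 chords.
E: 11 bars × 2 beats = 22 beats; 1 beat/chord → 22 chords.
Total: 16 + 10 + 30 + 32 + 22 = 110.

110 chords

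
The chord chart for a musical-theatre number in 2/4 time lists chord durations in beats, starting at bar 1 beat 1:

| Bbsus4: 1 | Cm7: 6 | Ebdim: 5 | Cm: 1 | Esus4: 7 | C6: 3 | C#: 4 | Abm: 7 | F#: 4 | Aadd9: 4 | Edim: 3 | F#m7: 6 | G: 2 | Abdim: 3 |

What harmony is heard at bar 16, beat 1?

Abm

Beat 1 of bar 16 is beat (16−1)×2 + 1 = 31 overall.
Running totals: Bbsus4 ends at 1, Cm7 ends at 7, Ebdim ends at 12, Cm ends at 13, Esus4 ends at 20, C6 ends at 23, C# ends at 27, Abm ends at 34.
Beat 31 falls within Abm.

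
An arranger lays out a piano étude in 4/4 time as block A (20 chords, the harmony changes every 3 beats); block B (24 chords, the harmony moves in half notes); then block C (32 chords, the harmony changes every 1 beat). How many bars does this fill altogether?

A: 20 × 3 = 60 beats = 15 bars.
B: 24 × 2 = 48 beats = 12 bars.
C: 32 × 1 = 32 beats = 8 bars.
Total: 15 + 12 + 8 = 35 bars.

35 bars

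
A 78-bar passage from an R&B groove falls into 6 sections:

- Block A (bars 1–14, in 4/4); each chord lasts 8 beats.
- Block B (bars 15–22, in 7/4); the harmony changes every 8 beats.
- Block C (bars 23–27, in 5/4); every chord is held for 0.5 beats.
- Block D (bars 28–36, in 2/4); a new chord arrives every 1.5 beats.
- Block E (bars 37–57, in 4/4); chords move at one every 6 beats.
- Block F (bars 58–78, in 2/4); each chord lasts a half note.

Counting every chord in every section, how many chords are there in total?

111 chords

A has 56 beats and chords last 8 each, so 7 chords.
B has 56 beats and chords last 8 each, so 7 chords.
C has 25 beats and chords last 0.5 each, so 50 chords.
D has 18 beats and chords last 1.5 each, so 12 chords.
E has 84 beats and chords last 6 each, so 14 chords.
F has 42 beats and chords last 2 each, so 21 chords.
Total: 7 + 7 + 50 + 12 + 14 + 21 = 111.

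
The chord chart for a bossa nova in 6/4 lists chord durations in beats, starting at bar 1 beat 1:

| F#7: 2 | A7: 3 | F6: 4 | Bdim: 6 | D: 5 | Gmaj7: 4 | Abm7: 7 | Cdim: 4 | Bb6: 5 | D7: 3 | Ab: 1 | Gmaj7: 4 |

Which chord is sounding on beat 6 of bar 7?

Beat 6 of bar 7 is beat (7−1)×6 + 6 = 42 overall.
Running totals: F#7 ends at 2, A7 ends at 5, F6 ends at 9, Bdim ends at 15, D ends at 20, Gmaj7 ends at 24, Abm7 ends at 31, Cdim ends at 35, Bb6 ends at 40, D7 ends at 43.
Beat 42 falls within D7.

D7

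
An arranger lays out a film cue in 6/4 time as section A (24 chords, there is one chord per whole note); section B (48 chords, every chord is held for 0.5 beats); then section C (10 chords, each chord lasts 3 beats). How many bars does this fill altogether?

25 bars

A: 24 × 4 = 96 beats = 16 bars.
B: 48 × 0.5 = 24 beats = 4 bars.
C: 10 × 3 = 30 beats = 5 bars.
Total: 16 + 4 + 5 = 25 bars.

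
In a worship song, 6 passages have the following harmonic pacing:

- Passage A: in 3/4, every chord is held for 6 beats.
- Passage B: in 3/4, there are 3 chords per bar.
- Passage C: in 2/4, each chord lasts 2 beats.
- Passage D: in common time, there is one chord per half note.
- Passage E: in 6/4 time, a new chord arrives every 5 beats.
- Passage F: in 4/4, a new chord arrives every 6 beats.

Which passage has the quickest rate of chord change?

Passage B

A: 3/6 = 0.5 chords/bar.
B: 3/1 = 3 chords/bar.
C: 2/2 = 1 chord/bar.
D: 4/2 = 2 chords/bar.
E: 6/5 = 1.2 chords/bar.
F: 4/6 = 2/3 chords/bar.
Fastest is B at 3 chords/bar.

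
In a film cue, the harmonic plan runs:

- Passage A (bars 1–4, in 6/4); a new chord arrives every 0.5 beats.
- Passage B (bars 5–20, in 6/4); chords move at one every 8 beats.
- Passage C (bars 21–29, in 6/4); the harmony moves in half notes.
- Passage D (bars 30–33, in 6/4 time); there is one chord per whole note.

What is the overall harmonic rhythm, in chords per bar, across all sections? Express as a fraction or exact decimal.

A: 4 bars of 6 beats is 24 beats; at 0.5 beats each that's 48 chords.
B: 16 bars of 6 beats is 96 beats; at 8 beats each that's 12 chords.
C: 9 bars of 6 beats is 54 beats; at 2 beats each that's 27 chords.
D: 4 bars of 6 beats is 24 beats; at 4 beats each that's 6 chords.
Overall: 93 chords over 33 bars → 93/33 = 31/11 chords per bar.

31/11 chords per bar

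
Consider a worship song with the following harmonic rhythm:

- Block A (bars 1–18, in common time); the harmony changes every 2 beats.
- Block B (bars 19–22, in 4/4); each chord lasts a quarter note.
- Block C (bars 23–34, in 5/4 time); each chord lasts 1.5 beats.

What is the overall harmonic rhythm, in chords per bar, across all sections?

46/17 chords per bar

A: 18 × 4 = 72 beats ÷ 2 = 36 chords.
B: 4 × 4 = 16 beats ÷ 1 = 16 chords.
C: 12 × 5 = 60 beats ÷ 1.5 = 40 chords.
Overall: 92 chords over 34 bars → 92/34 = 46/17 chords per bar.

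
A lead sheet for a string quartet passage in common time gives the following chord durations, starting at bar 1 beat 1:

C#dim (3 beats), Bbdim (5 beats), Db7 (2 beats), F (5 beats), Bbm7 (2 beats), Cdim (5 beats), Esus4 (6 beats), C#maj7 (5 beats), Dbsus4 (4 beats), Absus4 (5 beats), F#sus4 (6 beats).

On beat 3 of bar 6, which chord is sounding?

Esus4

Beat 3 of bar 6 is beat (6−1)×4 + 3 = 23 overall.
Running totals: C#dim ends at 3, Bbdim ends at 8, Db7 ends at 10, F ends at 15, Bbm7 ends at 17, Cdim ends at 22, Esus4 ends at 28.
Beat 23 falls within Esus4.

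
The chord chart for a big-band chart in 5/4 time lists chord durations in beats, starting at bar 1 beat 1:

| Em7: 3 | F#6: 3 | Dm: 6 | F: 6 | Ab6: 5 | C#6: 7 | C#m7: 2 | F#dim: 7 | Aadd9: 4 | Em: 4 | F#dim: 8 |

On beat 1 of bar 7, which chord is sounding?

Beat 1 of bar 7 is beat (7−1)×5 + 1 = 31 overall.
Running totals: Em7 ends at 3, F#6 ends at 6, Dm ends at 12, F ends at 18, Ab6 ends at 23, C#6 ends at 30, C#m7 ends at 32.
Beat 31 falls within C#m7.

C#m7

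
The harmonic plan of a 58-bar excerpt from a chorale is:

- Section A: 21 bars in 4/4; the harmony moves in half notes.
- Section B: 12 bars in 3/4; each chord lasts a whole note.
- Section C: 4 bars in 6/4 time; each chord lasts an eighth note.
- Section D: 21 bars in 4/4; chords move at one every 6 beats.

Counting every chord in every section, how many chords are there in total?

A: 21 bars × 4 beats = 84 beats; 2 beats/chord → 42 chords.
B: 12 bars × 3 beats = 36 beats; 4 beats/chord → 9 chords.
C: 4 bars × 6 beats = 24 beats; 0.5 beats/chord → 48 chords.
D: 21 bars × 4 beats = 84 beats; 6 beats/chord → 14 chords.
Total: 42 + 9 + 48 + 14 = 113.

113 chords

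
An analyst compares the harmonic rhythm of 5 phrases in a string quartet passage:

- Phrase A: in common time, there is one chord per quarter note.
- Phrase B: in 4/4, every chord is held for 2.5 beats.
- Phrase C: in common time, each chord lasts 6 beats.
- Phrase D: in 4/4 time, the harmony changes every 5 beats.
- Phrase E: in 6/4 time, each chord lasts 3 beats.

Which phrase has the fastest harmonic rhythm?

Phrase A

A: 4/1 = 4 chords/bar.
B: 4/2.5 = 1.6 chords/bar.
C: 4/6 = 2/3 chords/bar.
D: 4/5 = 0.8 chords/bar.
E: 6/3 = 2 chords/bar.
Fastest is A at 4 chords/bar.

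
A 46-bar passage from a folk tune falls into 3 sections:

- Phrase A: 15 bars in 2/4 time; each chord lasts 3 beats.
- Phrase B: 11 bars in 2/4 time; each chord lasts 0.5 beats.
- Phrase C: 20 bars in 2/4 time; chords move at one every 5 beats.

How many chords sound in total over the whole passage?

A has 30 beats and chords last 3 each, so 10 chords.
B has 22 beats and chords last 0.5 each, so 44 chords.
C has 40 beats and chords last 5 each, so 8 chords.
Total: 10 + 44 + 8 = 62.

62 chords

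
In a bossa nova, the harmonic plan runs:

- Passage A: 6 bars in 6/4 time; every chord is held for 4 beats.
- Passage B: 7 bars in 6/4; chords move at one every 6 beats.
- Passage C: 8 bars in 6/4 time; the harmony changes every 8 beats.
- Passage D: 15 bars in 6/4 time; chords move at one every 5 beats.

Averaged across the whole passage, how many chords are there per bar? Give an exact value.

A: 6 × 6 = 36 beats ÷ 4 = 9 chords.
B: 7 × 6 = 42 beats ÷ 6 = 7 chords.
C: 8 × 6 = 48 beats ÷ 8 = 6 chords.
D: 15 × 6 = 90 beats ÷ 5 = 18 chords.
Overall: 40 chords over 36 bars → 40/36 = 10/9 chords per bar.

10/9 chords per bar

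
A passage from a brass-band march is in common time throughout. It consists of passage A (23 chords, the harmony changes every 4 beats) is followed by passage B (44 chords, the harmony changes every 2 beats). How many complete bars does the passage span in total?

45 bars

A: 23 × 4 = 92 beats = 23 bars.
B: 44 × 2 = 88 beats = 22 bars.
Total: 23 + 22 = 45 bars.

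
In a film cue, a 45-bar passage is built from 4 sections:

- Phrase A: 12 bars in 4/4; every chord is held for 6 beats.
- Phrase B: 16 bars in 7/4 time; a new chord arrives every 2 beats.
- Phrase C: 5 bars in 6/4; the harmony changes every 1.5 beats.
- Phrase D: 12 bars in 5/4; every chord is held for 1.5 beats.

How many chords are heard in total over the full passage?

A: 12 bars × 4 beats = 48 beats; 6 beats/chord → 8 chords.
B: 16 bars × 7 beats = 112 beats; 2 beats/chord → 56 chords.
C: 5 bars × 6 beats = 30 beats; 1.5 beats/chord → 20 chords.
D: 12 bars × 5 beats = 60 beats; 1.5 beats/chord → 40 chords.
Total: 8 + 56 + 20 + 40 = 124.

124 chords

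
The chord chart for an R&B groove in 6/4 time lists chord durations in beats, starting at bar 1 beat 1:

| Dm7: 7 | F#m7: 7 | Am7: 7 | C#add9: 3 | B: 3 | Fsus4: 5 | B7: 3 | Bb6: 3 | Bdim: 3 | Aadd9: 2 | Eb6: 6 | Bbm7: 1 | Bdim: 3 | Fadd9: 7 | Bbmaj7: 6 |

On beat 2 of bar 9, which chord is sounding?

Bbm7

Beat 2 of bar 9 is beat (9−1)×6 + 2 = 50 overall.
Running totals: Dm7 ends at 7, F#m7 ends at 14, Am7 ends at 21, C#add9 ends at 24, B ends at 27, Fsus4 ends at 32, B7 ends at 35, Bb6 ends at 38, Bdim ends at 41, Aadd9 ends at 43, Eb6 ends at 49, Bbm7 ends at 50.
Beat 50 falls within Bbm7.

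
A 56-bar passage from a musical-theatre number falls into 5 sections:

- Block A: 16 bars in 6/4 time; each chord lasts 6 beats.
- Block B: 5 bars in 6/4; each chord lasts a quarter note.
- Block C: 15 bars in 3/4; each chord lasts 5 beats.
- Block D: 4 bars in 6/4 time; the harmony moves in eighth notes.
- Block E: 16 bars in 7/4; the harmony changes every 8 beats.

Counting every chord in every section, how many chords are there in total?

A: 16·6 = 96 beats, 96/6 = 16 chords.
B: 5·6 = 30 beats, 30/1 = 30 chords.
C: 15·3 = 45 beats, 45/5 = 9 chords.
D: 4·6 = 24 beats, 24/0.5 = 48 chords.
E: 16·7 = 112 beats, 112/8 = 14 chords.
Total: 16 + 30 + 9 + 48 + 14 = 117.

117 chords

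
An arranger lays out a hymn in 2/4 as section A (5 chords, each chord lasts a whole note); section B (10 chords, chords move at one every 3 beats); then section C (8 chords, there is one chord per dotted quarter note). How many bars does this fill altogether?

31 bars

A: 5 × 4 = 20 beats = 10 bars.
B: 10 × 3 = 30 beats = 15 bars.
C: 8 × 1.5 = 12 beats = 6 bars.
Total: 10 + 15 + 6 = 31 bars.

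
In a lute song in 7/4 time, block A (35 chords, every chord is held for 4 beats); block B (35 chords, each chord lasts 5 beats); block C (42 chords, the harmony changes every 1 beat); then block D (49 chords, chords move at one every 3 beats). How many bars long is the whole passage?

72 bars

A: 35 × 4 = 140 beats = 20 bars.
B: 35 × 5 = 175 beats = 25 bars.
C: 42 × 1 = 42 beats = 6 bars.
D: 49 × 3 = 147 beats = 21 bars.
Total: 20 + 25 + 6 + 21 = 72 bars.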